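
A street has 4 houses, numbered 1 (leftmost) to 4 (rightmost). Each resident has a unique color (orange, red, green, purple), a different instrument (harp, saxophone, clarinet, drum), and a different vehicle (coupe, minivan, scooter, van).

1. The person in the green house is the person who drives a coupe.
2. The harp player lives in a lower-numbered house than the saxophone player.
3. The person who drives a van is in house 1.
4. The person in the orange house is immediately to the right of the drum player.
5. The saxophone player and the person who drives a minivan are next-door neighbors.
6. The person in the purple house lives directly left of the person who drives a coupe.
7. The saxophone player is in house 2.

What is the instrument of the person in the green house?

The person who drives a van is in house 1 (clue 3).
Clue 7 places the saxophone player in house 2.
House 4 instrument: only clarinet fits.
Clue 2: the harp player is in house 1.
Clue 5 places the person who drives a minivan in house 3.
The only instrument still possible for house 3 is drum.
From clue 4, the person in the orange house must be in house 4.
House 2 color: only green fits.
The person who drives a coupe is in house 2 (clue 1).
Clue 6 places the person in the purple house in house 1.
The only color still possible for house 3 is red.
That leaves scooter as the vehicle for house 4.
So: house 1 = purple/harp/van, house 2 = green/saxophone/coupe, house 3 = red/drum/minivan, house 4 = orange/clarinet/scooter.

saxophone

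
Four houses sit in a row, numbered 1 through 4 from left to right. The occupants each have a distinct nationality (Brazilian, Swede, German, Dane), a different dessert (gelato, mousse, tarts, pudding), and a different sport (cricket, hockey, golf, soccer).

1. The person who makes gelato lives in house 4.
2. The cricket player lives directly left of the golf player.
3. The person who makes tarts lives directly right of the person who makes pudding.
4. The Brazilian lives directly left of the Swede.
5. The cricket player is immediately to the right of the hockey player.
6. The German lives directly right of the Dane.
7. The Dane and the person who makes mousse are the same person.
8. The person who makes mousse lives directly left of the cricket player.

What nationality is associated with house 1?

Clue 1: the person who makes gelato is in house 4.
That leaves tarts as the dessert for house 3.
From clue 3, the person who makes pudding must be in house 2.
That leaves Swede as the nationality for house 4.
The only dessert still possible for house 1 is mousse.
The Brazilian is in house 3 (clue 4).
By clue 7, the Dane is in house 1.
Clue 8: the cricket player is in house 2.
House 2 nationality: only German fits.
That leaves hockey as the sport for house 1.
Clue 2 places the golf player in house 3.
House 4's sport must be soccer (nothing else left).
So: house 1 = Dane/mousse/hockey, house 2 = German/pudding/cricket, house 3 = Brazilian/tarts/golf, house 4 = Swede/gelato/soccer.

Dane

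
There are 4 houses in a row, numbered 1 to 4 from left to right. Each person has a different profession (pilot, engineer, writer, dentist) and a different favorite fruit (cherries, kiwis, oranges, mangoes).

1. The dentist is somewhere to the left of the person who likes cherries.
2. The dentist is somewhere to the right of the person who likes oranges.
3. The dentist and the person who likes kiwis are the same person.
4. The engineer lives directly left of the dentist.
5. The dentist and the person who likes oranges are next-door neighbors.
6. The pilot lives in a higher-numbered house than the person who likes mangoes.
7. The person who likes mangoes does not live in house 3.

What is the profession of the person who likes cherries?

pilot

House 4's favorite fruit must be cherries (nothing else left).
House 3's favorite fruit must be kiwis (nothing else left).
The dentist is in house 3 (clue 3).
Clue 4 places the engineer in house 2.
By clue 5, the person who likes oranges is in house 2.
So house 1 gets writer for profession.
So house 4 gets pilot for profession.
House 1 favorite fruit: only mangoes fits.
So: house 1 = writer/mangoes, house 2 = engineer/oranges, house 3 = dentist/kiwis, house 4 = pilot/cherries.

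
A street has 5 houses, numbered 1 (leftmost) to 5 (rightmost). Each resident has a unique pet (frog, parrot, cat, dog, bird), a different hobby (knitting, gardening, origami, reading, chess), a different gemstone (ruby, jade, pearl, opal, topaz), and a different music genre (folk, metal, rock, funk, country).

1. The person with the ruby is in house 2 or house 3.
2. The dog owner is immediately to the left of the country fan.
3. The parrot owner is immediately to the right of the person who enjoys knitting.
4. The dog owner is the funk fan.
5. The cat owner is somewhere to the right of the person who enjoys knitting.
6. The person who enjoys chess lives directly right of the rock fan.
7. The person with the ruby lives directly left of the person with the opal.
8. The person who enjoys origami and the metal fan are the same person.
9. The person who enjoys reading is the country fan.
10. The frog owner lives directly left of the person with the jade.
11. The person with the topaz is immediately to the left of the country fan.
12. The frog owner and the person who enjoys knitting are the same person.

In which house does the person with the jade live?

4

The person with the opal is narrowed to house 3 or 4; consider each.
Placing it in house 4 leads to a contradiction, so it's in house 3.
Clue 7 places the person with the ruby in house 2.
House 2 pet: only bird fits.
The only pet still possible for house 3 is frog.
The person with the jade is in house 4 (clue 10).
Clue 12 places the person who enjoys knitting in house 3.
So house 1 gets dog for pet.
House 1 gemstone: only topaz fits.
House 5's gemstone must be pearl (nothing else left).
Clue 2 places the country fan in house 2.
Clue 3: the parrot owner is in house 4.
By clue 4, the funk fan is in house 1.
From clue 9, the person who enjoys reading must be in house 2.
House 5 pet: only cat fits.
That leaves gardening as the hobby for house 1.
The person who enjoys chess is narrowed to house 4 or 5; consider each.
Placing it in house 5 leads to a contradiction, so it's in house 4.
The rock fan is in house 3 (clue 6).
That leaves origami as the hobby for house 5.
Clue 8 places the metal fan in house 5.
So house 4 gets folk for music genre.
So: house 1 = dog/gardening/topaz/funk, house 2 = bird/reading/ruby/country, house 3 = frog/knitting/opal/rock, house 4 = parrot/chess/jade/folk, house 5 = cat/origami/pearl/metal.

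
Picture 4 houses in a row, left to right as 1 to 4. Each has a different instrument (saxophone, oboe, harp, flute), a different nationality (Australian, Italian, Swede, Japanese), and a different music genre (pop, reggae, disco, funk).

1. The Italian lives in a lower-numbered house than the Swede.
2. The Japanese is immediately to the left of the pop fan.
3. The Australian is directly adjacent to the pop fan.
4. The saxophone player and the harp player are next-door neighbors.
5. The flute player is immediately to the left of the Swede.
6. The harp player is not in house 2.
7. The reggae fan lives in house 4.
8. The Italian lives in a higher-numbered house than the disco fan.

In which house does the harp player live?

1

Clue 7 places the reggae fan in house 4.
The flute player is narrowed to house 2 or 3; consider each.
Placing it in house 2 leads to a contradiction, so it's in house 3.
Clue 5 places the Swede in house 4.
From clue 4, the saxophone player must be in house 2.
From clue 4, the harp player must be in house 1.
That leaves oboe as the instrument for house 4.
The Italian is narrowed to house 2 or 3; consider each.
Placing it in house 3 leads to a contradiction, so it's in house 2.
By clue 8, the disco fan is in house 1.
House 1's nationality must be Japanese (nothing else left).
That leaves Australian as the nationality for house 3.
Clue 2: the pop fan is in house 2.
The only music genre still possible for house 3 is funk.
So: house 1 = harp/Japanese/disco, house 2 = saxophone/Italian/pop, house 3 = flute/Australian/funk, house 4 = oboe/Swede/reggae.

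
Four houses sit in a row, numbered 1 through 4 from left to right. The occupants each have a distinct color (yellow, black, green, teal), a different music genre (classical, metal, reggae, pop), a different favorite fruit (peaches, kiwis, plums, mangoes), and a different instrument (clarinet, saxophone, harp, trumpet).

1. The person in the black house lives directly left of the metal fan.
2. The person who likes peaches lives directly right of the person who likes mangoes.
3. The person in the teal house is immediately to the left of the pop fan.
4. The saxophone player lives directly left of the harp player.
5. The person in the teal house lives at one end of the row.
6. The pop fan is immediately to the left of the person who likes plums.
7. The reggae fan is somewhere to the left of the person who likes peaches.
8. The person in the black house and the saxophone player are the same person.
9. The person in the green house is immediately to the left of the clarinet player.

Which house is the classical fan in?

4

Clue 5: the person in the teal house is in house 1.
The only color still possible for house 4 is yellow.
Clue 3 places the pop fan in house 2.
Clue 6 places the person who likes plums in house 3.
The only instrument still possible for house 1 is trumpet.
From clue 2, the person who likes peaches must be in house 2.
By clue 2, the person who likes mangoes is in house 1.
By clue 7, the reggae fan is in house 1.
So house 4 gets kiwis for favorite fruit.
That leaves saxophone as the instrument for house 2.
Clue 4 places the harp player in house 3.
Clue 8: the person in the black house is in house 2.
House 3 color: only green fits.
House 4's instrument must be clarinet (nothing else left).
The metal fan is in house 3 (clue 1).
House 4 music genre: only classical fits.
So: house 1 = teal/reggae/mangoes/trumpet, house 2 = black/pop/peaches/saxophone, house 3 = green/metal/plums/harp, house 4 = yellow/classical/kiwis/clarinet.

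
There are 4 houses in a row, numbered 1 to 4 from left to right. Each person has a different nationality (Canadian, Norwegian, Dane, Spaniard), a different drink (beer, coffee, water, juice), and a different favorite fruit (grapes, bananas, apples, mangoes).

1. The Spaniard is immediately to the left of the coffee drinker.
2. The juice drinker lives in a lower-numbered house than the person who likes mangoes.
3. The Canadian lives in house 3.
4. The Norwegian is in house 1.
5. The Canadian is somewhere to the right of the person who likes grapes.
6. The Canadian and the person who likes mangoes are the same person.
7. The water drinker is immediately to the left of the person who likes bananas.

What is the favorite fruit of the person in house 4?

apples

Clue 3 places the Canadian in house 3.
From clue 4, the Norwegian must be in house 1.
Clue 6: the person who likes mangoes is in house 3.
So house 2 gets Spaniard for nationality.
That leaves Dane as the nationality for house 4.
From clue 1, the coffee drinker must be in house 3.
House 1's drink must be water (nothing else left).
House 2's drink must be juice (nothing else left).
The only drink still possible for house 4 is beer.
Clue 7: the person who likes bananas is in house 2.
So house 4 gets apples for favorite fruit.
House 1's favorite fruit must be grapes (nothing else left).
So: house 1 = Norwegian/water/grapes, house 2 = Spaniard/juice/bananas, house 3 = Canadian/coffee/mangoes, house 4 = Dane/beer/apples.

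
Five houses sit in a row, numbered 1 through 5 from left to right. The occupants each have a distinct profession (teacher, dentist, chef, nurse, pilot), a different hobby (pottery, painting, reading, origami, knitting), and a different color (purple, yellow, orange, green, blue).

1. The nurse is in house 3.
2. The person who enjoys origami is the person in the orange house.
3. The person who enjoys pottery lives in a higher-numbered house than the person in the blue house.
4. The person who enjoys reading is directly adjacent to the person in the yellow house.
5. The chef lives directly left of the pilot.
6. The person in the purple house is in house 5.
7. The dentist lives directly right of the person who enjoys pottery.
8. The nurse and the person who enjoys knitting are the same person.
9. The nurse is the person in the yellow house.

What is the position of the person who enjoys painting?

The nurse is in house 3 (clue 1).
From clue 6, the person in the purple house must be in house 5.
By clue 8, the person who enjoys knitting is in house 3.
By clue 9, the person in the yellow house is in house 3.
From clue 7, the dentist must be in house 5.
Clue 7 places the person who enjoys pottery in house 4.
House 2 profession: only pilot fits.
So house 1 gets origami for hobby.
House 2 hobby: only reading fits.
House 5's hobby must be painting (nothing else left).
Clue 2: the person in the orange house is in house 1.
From clue 5, the chef must be in house 1.
House 4's profession must be teacher (nothing else left).
That leaves blue as the color for house 2.
That leaves green as the color for house 4.
So: house 1 = chef/origami/orange, house 2 = pilot/reading/blue, house 3 = nurse/knitting/yellow, house 4 = teacher/pottery/green, house 5 = dentist/painting/purple.

5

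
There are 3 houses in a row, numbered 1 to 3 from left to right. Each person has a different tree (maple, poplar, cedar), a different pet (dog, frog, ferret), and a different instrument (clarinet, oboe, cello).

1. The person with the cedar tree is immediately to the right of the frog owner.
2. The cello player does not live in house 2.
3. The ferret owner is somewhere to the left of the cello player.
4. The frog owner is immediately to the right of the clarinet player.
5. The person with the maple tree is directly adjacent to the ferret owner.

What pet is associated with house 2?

Clue 3: the cello player is in house 3.
From clue 4, the frog owner must be in house 2.
The clarinet player is in house 1 (clue 4).
The only pet still possible for house 1 is ferret.
That leaves dog as the pet for house 3.
House 2 instrument: only oboe fits.
By clue 1, the person with the cedar tree is in house 3.
Clue 5 places the person with the maple tree in house 2.
House 1 tree: only poplar fits.
So: house 1 = poplar/ferret/clarinet, house 2 = maple/frog/oboe, house 3 = cedar/dog/cello.

frog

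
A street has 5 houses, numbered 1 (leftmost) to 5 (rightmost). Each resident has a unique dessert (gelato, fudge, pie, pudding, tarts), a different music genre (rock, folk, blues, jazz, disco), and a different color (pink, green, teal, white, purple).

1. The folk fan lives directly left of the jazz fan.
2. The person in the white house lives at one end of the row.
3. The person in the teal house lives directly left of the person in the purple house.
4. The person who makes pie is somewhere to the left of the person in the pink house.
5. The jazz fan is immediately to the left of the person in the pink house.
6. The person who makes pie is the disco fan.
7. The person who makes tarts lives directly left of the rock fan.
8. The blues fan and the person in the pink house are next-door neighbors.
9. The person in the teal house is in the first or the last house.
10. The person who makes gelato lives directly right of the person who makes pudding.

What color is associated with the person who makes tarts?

The person in the teal house is in house 1 (clue 9).
That leaves white as the color for house 5.
The person in the purple house is in house 2 (clue 3).
The folk fan is narrowed to house 1 or 2; consider each.
Placing it in house 1 leads to a contradiction, so it's in house 2.
Clue 1 places the jazz fan in house 3.
Clue 5 places the person in the pink house in house 4.
That leaves disco as the music genre for house 1.
The only music genre still possible for house 4 is rock.
The only music genre still possible for house 5 is blues.
House 3's color must be green (nothing else left).
By clue 6, the person who makes pie is in house 1.
Clue 7: the person who makes tarts is in house 3.
The person who makes gelato is in house 5 (clue 10).
From clue 10, the person who makes pudding must be in house 4.
So house 2 gets fudge for dessert.
So: house 1 = pie/disco/teal, house 2 = fudge/folk/purple, house 3 = tarts/jazz/green, house 4 = pudding/rock/pink, house 5 = gelato/blues/white.

green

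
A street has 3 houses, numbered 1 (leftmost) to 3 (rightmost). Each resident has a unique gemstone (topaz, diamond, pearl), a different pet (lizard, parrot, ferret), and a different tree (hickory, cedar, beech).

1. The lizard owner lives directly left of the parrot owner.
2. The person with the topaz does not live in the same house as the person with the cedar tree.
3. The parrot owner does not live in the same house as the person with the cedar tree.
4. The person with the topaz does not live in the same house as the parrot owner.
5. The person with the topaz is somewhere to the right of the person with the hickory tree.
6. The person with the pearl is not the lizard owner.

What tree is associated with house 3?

beech

The person with the topaz is narrowed to house 2 or 3; consider each.
Placing it in house 2 leads to a contradiction, so it's in house 3.
Clue 4 places the parrot owner in house 2.
So house 3 gets ferret for pet.
So house 3 gets beech for tree.
Clue 3 places the person with the cedar tree in house 1.
Clue 6 places the person with the pearl in house 2.
House 1's gemstone must be diamond (nothing else left).
That leaves lizard as the pet for house 1.
House 2 tree: only hickory fits.
So: house 1 = diamond/lizard/cedar, house 2 = pearl/parrot/hickory, house 3 = topaz/ferret/beech.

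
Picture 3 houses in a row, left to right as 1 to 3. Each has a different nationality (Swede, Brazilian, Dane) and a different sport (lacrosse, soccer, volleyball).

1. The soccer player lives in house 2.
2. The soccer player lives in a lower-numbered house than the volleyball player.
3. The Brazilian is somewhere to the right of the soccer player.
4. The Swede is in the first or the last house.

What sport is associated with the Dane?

soccer

The soccer player is in house 2 (clue 1).
Clue 2 places the volleyball player in house 3.
By clue 3, the Brazilian is in house 3.
The only nationality still possible for house 2 is Dane.
House 1's sport must be lacrosse (nothing else left).
So house 1 gets Swede for nationality.
So: house 1 = Swede/lacrosse, house 2 = Dane/soccer, house 3 = Brazilian/volleyball.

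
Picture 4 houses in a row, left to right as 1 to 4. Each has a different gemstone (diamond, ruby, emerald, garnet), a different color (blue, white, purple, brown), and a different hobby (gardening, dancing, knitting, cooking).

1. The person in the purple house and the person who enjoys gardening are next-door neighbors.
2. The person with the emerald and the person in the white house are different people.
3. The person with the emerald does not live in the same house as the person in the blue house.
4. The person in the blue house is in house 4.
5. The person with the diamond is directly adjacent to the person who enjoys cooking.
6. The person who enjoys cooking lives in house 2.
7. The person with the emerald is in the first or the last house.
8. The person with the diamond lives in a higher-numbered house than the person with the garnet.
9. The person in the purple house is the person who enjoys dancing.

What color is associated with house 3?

The person in the blue house is in house 4 (clue 4).
Clue 6 places the person who enjoys cooking in house 2.
The person with the emerald is in house 1 (clue 3).
From clue 5, the person with the diamond must be in house 3.
By clue 9, the person in the purple house is in house 3.
Clue 9 places the person who enjoys dancing in house 3.
House 2's gemstone must be garnet (nothing else left).
So house 4 gets ruby for gemstone.
Clue 1: the person who enjoys gardening is in house 4.
Clue 2: the person in the white house is in house 2.
The only color still possible for house 1 is brown.
That leaves knitting as the hobby for house 1.
So: house 1 = emerald/brown/knitting, house 2 = garnet/white/cooking, house 3 = diamond/purple/dancing, house 4 = ruby/blue/gardening.

purple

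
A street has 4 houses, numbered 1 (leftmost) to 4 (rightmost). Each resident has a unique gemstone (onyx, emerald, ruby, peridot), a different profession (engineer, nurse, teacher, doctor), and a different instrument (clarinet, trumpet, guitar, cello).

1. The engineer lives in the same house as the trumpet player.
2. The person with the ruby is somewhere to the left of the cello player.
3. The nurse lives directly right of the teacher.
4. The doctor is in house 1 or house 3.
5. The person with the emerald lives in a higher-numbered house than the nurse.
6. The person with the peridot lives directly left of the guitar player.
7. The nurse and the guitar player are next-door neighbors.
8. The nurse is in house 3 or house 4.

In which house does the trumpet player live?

4

Clue 8: the nurse is in house 3.
House 1 profession: only doctor fits.
House 4 profession: only engineer fits.
From clue 1, the trumpet player must be in house 4.
The person with the emerald is in house 4 (clue 5).
The only profession still possible for house 2 is teacher.
That leaves clarinet as the instrument for house 1.
The only instrument still possible for house 2 is guitar.
So house 3 gets cello for instrument.
By clue 6, the person with the peridot is in house 1.
House 3 gemstone: only onyx fits.
House 2 gemstone: only ruby fits.
So: house 1 = peridot/doctor/clarinet, house 2 = ruby/teacher/guitar, house 3 = onyx/nurse/cello, house 4 = emerald/engineer/trumpet.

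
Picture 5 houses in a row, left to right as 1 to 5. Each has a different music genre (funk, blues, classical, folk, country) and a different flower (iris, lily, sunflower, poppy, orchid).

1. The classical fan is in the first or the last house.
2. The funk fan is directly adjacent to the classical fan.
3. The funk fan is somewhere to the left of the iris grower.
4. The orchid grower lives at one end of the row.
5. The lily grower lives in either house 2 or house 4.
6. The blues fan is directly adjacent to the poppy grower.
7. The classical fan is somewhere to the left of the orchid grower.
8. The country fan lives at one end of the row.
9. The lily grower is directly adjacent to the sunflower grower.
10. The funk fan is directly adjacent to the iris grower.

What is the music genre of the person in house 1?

By clue 7, the classical fan is in house 1.
The orchid grower is in house 5 (clue 7).
The only music genre still possible for house 5 is country.
From clue 2, the funk fan must be in house 2.
The only flower still possible for house 1 is sunflower.
House 3 flower: only iris fits.
The blues fan is in house 3 (clue 6).
Clue 9: the lily grower is in house 2.
That leaves folk as the music genre for house 4.
House 4's flower must be poppy (nothing else left).
So: house 1 = classical/sunflower, house 2 = funk/lily, house 3 = blues/iris, house 4 = folk/poppy, house 5 = country/orchid.

classical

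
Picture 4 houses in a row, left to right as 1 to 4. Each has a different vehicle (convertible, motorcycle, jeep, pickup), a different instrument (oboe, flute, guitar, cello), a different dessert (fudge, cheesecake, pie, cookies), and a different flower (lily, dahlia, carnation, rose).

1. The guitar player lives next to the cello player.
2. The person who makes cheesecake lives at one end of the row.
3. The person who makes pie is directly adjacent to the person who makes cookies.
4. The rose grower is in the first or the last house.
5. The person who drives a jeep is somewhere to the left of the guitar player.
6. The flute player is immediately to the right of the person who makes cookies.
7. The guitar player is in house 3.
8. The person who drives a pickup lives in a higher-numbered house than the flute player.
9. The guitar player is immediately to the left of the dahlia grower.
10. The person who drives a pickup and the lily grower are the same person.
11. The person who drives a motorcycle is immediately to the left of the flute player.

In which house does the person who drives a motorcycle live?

The guitar player is in house 3 (clue 7).
The dahlia grower is in house 4 (clue 9).
House 1 flower: only rose fits.
The only flower still possible for house 2 is carnation.
That leaves lily as the flower for house 3.
By clue 6, the person who makes cookies is in house 1.
The person who drives a pickup is in house 3 (clue 10).
By clue 11, the person who drives a motorcycle is in house 1.
House 2 vehicle: only jeep fits.
The only vehicle still possible for house 4 is convertible.
The only instrument still possible for house 1 is oboe.
So house 2 gets flute for instrument.
That leaves cello as the instrument for house 4.
From clue 3, the person who makes pie must be in house 2.
House 3's dessert must be fudge (nothing else left).
House 4's dessert must be cheesecake (nothing else left).
So: house 1 = motorcycle/oboe/cookies/rose, house 2 = jeep/flute/pie/carnation, house 3 = pickup/guitar/fudge/lily, house 4 = convertible/cello/cheesecake/dahlia.

1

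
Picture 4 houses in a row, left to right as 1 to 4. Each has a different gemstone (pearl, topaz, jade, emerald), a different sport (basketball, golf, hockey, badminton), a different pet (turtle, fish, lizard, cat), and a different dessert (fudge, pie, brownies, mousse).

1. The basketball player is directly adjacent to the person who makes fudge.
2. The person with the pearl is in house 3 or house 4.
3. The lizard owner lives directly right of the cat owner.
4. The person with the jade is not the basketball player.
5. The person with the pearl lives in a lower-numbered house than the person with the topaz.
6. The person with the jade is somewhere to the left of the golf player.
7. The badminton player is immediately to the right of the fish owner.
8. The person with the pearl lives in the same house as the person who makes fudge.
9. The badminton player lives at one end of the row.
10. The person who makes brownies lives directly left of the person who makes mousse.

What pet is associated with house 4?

Clue 5: the person with the pearl is in house 3.
Clue 5 places the person with the topaz in house 4.
The person who makes fudge is in house 3 (clue 8).
The badminton player is in house 4 (clue 9).
Clue 1 places the basketball player in house 2.
Clue 4: the person with the jade is in house 1.
From clue 7, the fish owner must be in house 3.
Clue 10: the person who makes brownies is in house 1.
From clue 10, the person who makes mousse must be in house 2.
The only gemstone still possible for house 2 is emerald.
So house 1 gets hockey for sport.
That leaves golf as the sport for house 3.
The only dessert still possible for house 4 is pie.
By clue 3, the lizard owner is in house 2.
The cat owner is in house 1 (clue 3).
The only pet still possible for house 4 is turtle.
So: house 1 = jade/hockey/cat/brownies, house 2 = emerald/basketball/lizard/mousse, house 3 = pearl/golf/fish/fudge, house 4 = topaz/badminton/turtle/pie.

turtle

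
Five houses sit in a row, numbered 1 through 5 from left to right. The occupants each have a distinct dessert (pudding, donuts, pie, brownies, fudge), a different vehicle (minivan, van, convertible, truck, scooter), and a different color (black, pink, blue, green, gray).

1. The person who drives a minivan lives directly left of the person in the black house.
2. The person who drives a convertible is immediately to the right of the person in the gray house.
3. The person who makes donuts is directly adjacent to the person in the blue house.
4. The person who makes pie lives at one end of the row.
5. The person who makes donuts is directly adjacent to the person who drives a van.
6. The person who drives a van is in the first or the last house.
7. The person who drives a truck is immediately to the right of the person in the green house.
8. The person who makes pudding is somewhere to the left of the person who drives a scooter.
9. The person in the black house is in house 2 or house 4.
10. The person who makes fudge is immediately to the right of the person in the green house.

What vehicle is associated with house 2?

truck

The person who makes donuts is narrowed to house 2 or 4; consider each.
Placing it in house 2 leads to a contradiction, so it's in house 4.
Clue 5: the person who drives a van is in house 5.
So house 1 gets minivan for vehicle.
The person in the black house is in house 2 (clue 1).
House 1's color must be green (nothing else left).
House 3 color: only gray fits.
House 4's color must be pink (nothing else left).
That leaves blue as the color for house 5.
Clue 2 places the person who drives a convertible in house 4.
Clue 7: the person who drives a truck is in house 2.
Clue 10: the person who makes fudge is in house 2.
That leaves scooter as the vehicle for house 3.
Clue 8 places the person who makes pudding in house 1.
House 3's dessert must be brownies (nothing else left).
House 5's dessert must be pie (nothing else left).
So: house 1 = pudding/minivan/green, house 2 = fudge/truck/black, house 3 = brownies/scooter/gray, house 4 = donuts/convertible/pink, house 5 = pie/van/blue.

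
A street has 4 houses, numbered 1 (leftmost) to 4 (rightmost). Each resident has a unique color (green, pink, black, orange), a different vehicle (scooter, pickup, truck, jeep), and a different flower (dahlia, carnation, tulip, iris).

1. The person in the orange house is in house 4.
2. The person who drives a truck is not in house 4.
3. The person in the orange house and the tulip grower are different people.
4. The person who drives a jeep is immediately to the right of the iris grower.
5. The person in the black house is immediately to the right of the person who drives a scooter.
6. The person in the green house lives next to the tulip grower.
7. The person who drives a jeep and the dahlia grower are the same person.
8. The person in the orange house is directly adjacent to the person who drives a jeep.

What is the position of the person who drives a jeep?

3

The person in the orange house is in house 4 (clue 1).
Clue 8: the person who drives a jeep is in house 3.
So house 4 gets pickup for vehicle.
Clue 4: the iris grower is in house 2.
The dahlia grower is in house 3 (clue 7).
The only flower still possible for house 4 is carnation.
Clue 6 places the person in the green house in house 2.
The only color still possible for house 1 is pink.
So house 3 gets black for color.
The only flower still possible for house 1 is tulip.
The person who drives a scooter is in house 2 (clue 5).
That leaves truck as the vehicle for house 1.
So: house 1 = pink/truck/tulip, house 2 = green/scooter/iris, house 3 = black/jeep/dahlia, house 4 = orange/pickup/carnation.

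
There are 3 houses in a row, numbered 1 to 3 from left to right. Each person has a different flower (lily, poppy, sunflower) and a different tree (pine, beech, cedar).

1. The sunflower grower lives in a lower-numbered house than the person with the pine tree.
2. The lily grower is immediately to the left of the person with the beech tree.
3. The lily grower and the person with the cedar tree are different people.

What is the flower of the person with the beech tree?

poppy

That leaves poppy as the flower for house 3.
House 1's tree must be cedar (nothing else left).
Clue 3: the lily grower is in house 2.
So house 1 gets sunflower for flower.
Clue 2 places the person with the beech tree in house 3.
House 2's tree must be pine (nothing else left).
So: house 1 = sunflower/cedar, house 2 = lily/pine, house 3 = poppy/beech.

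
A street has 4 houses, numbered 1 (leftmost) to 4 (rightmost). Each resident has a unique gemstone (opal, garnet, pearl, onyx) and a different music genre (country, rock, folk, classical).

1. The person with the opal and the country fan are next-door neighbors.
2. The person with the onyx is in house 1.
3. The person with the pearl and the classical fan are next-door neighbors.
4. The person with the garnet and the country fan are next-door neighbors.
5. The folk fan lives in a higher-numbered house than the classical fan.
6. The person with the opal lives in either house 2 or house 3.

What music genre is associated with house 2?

From clue 2, the person with the onyx must be in house 1.
The person with the opal is narrowed to house 2 or 3; consider each.
Placing it in house 3 leads to a contradiction, so it's in house 2.
So house 3 gets pearl for gemstone.
The only gemstone still possible for house 4 is garnet.
Clue 3 places the classical fan in house 2.
From clue 4, the country fan must be in house 3.
So house 1 gets rock for music genre.
So house 4 gets folk for music genre.
So: house 1 = onyx/rock, house 2 = opal/classical, house 3 = pearl/country, house 4 = garnet/folk.

classical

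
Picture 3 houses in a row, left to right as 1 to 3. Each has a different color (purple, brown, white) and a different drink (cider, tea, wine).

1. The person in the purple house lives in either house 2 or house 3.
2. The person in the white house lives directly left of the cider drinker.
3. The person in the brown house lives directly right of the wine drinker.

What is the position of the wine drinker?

The only color still possible for house 1 is white.
The cider drinker is in house 2 (clue 2).
House 1 drink: only wine fits.
So house 3 gets tea for drink.
The person in the brown house is in house 2 (clue 3).
House 3 color: only purple fits.
So: house 1 = white/wine, house 2 = brown/cider, house 3 = purple/tea.

1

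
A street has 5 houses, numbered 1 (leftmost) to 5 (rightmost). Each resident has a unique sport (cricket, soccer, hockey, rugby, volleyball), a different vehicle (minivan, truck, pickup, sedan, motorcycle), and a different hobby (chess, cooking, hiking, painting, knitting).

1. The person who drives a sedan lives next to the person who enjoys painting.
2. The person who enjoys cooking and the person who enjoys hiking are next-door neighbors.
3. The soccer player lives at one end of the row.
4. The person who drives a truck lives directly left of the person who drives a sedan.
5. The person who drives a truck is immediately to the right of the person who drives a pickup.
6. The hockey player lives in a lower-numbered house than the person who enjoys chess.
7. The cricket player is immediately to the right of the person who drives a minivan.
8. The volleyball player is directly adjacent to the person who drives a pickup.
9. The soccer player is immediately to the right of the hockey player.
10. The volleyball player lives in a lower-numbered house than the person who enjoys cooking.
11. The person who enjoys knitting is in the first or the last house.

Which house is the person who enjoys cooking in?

The soccer player is in house 5 (clue 9).
By clue 9, the hockey player is in house 4.
Clue 6 places the person who enjoys chess in house 5.
House 1's hobby must be knitting (nothing else left).
The cricket player is narrowed to house 2 or 3; consider each.
Placing it in house 2 leads to a contradiction, so it's in house 3.
Clue 7 places the person who drives a minivan in house 2.
Clue 5: the person who drives a truck is in house 4.
The person who drives a pickup is in house 3 (clue 5).
By clue 8, the volleyball player is in house 2.
That leaves rugby as the sport for house 1.
That leaves motorcycle as the vehicle for house 1.
The only vehicle still possible for house 5 is sedan.
By clue 1, the person who enjoys painting is in house 4.
That leaves hiking as the hobby for house 2.
That leaves cooking as the hobby for house 3.
So: house 1 = rugby/motorcycle/knitting, house 2 = volleyball/minivan/hiking, house 3 = cricket/pickup/cooking, house 4 = hockey/truck/painting, house 5 = soccer/sedan/chess.

3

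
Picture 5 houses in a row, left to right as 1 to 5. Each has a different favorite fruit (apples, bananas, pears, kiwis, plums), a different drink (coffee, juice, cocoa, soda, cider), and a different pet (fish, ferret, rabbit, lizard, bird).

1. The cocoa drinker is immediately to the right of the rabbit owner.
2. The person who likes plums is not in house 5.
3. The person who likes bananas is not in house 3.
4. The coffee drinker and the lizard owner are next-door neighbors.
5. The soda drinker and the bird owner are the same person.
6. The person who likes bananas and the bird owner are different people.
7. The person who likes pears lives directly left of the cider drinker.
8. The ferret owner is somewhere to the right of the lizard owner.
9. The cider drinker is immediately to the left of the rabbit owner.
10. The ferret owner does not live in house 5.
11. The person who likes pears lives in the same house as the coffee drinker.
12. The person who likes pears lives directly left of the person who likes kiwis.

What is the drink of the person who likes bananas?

cocoa

The person who likes kiwis is narrowed to house 2 or 3; consider each.
Placing it in house 3 leads to a contradiction, so it's in house 2.
The person who likes pears is in house 1 (clue 12).
From clue 7, the cider drinker must be in house 2.
From clue 9, the rabbit owner must be in house 3.
By clue 11, the coffee drinker is in house 1.
By clue 1, the cocoa drinker is in house 4.
By clue 4, the lizard owner is in house 2.
By clue 8, the ferret owner is in house 4.
House 3's drink must be juice (nothing else left).
That leaves soda as the drink for house 5.
The only pet still possible for house 1 is fish.
House 5's pet must be bird (nothing else left).
By clue 6, the person who likes bananas is in house 4.
So house 3 gets plums for favorite fruit.
The only favorite fruit still possible for house 5 is apples.
So: house 1 = pears/coffee/fish, house 2 = kiwis/cider/lizard, house 3 = plums/juice/rabbit, house 4 = bananas/cocoa/ferret, house 5 = apples/soda/bird.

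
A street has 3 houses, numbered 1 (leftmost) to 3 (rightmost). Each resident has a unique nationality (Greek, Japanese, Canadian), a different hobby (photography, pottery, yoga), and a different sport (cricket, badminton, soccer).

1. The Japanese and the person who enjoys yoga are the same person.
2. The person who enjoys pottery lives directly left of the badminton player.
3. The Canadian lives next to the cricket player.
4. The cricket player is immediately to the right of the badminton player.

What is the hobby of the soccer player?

From clue 4, the cricket player must be in house 3.
Clue 4: the badminton player is in house 2.
So house 1 gets soccer for sport.
From clue 2, the person who enjoys pottery must be in house 1.
From clue 3, the Canadian must be in house 2.
From clue 1, the Japanese must be in house 3.
From clue 1, the person who enjoys yoga must be in house 3.
House 1's nationality must be Greek (nothing else left).
That leaves photography as the hobby for house 2.
So: house 1 = Greek/pottery/soccer, house 2 = Canadian/photography/badminton, house 3 = Japanese/yoga/cricket.

pottery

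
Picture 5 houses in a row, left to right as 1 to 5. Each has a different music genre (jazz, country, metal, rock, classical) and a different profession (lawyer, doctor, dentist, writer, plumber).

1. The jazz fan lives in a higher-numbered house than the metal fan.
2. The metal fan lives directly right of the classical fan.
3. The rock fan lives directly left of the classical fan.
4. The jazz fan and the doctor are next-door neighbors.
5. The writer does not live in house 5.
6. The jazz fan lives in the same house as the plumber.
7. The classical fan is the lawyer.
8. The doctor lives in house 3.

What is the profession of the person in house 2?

By clue 8, the doctor is in house 3.
From clue 4, the jazz fan must be in house 4.
Clue 6: the plumber is in house 4.
Clue 7: the classical fan is in house 2.
The only music genre still possible for house 3 is metal.
That leaves country as the music genre for house 5.
So house 2 gets lawyer for profession.
The only profession still possible for house 5 is dentist.
So house 1 gets rock for music genre.
House 1's profession must be writer (nothing else left).
So: house 1 = rock/writer, house 2 = classical/lawyer, house 3 = metal/doctor, house 4 = jazz/plumber, house 5 = country/dentist.

lawyer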